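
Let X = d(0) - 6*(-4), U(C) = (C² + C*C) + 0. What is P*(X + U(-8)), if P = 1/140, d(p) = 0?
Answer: 38/35 ≈ 1.0857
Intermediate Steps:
U(C) = 2*C² (U(C) = (C² + C²) + 0 = 2*C² + 0 = 2*C²)
P = 1/140 ≈ 0.0071429
X = 24 (X = 0 - 6*(-4) = 0 + 24 = 24)
P*(X + U(-8)) = (24 + 2*(-8)²)/140 = (24 + 2*64)/140 = (24 + 128)/140 = (1/140)*152 = 38/35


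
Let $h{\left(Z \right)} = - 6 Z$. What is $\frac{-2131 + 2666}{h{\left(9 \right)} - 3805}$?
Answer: $- \frac{535}{3859} \approx -0.13864$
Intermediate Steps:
$\frac{-2131 + 2666}{h{\left(9 \right)} - 3805} = \frac{-2131 + 2666}{\left(-6\right) 9 - 3805} = \frac{535}{-54 - 3805} = \frac{535}{-3859} = 535 \left(- \frac{1}{3859}\right) = - \frac{535}{3859}$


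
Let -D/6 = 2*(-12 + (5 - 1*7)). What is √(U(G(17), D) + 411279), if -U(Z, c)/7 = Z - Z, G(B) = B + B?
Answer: 11*√3399 ≈ 641.31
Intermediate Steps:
D = 168 (D = -12*(-12 + (5 - 1*7)) = -12*(-12 + (5 - 7)) = -12*(-12 - 2) = -12*(-14) = -6*(-28) = 168)
G(B) = 2*B
U(Z, c) = 0 (U(Z, c) = -7*(Z - Z) = -7*0 = 0)
√(U(G(17), D) + 411279) = √(0 + 411279) = √411279 = 11*√3399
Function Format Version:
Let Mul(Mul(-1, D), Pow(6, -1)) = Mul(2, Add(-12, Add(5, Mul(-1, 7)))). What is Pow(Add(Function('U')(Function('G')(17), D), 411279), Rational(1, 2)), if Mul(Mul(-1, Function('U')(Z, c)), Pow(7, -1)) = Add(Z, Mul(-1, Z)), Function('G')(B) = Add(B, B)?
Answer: Mul(11, Pow(3399, Rational(1, 2))) ≈ 641.31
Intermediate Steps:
D = 168 (D = Mul(-6, Mul(2, Add(-12, Add(5, Mul(-1, 7))))) = Mul(-6, Mul(2, Add(-12, Add(5, -7)))) = Mul(-6, Mul(2, Add(-12, -2))) = Mul(-6, Mul(2, -14)) = Mul(-6, -28) = 168)
Function('G')(B) = Mul(2, B)
Function('U')(Z, c) = 0 (Function('U')(Z, c) = Mul(-7, Add(Z, Mul(-1, Z))) = Mul(-7, 0) = 0)
Pow(Add(Function('U')(Function('G')(17), D), 411279), Rational(1, 2)) = Pow(Add(0, 411279), Rational(1, 2)) = Pow(411279, Rational(1, 2)) = Mul(11, Pow(3399, Rational(1, 2)))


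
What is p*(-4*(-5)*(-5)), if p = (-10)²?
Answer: -10000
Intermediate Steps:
p = 100
p*(-4*(-5)*(-5)) = 100*(-4*(-5)*(-5)) = 100*(20*(-5)) = 100*(-100) = -10000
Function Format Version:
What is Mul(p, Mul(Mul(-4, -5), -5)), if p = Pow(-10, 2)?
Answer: -10000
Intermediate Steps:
p = 100
Mul(p, Mul(Mul(-4, -5), -5)) = Mul(100, Mul(Mul(-4, -5), -5)) = Mul(100, Mul(20, -5)) = Mul(100, -100) = -10000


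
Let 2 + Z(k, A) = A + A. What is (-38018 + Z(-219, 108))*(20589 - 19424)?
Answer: -44041660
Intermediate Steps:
Z(k, A) = -2 + 2*A (Z(k, A) = -2 + (A + A) = -2 + 2*A)
(-38018 + Z(-219, 108))*(20589 - 19424) = (-38018 + (-2 + 2*108))*(20589 - 19424) = (-38018 + (-2 + 216))*1165 = (-38018 + 214)*1165 = -37804*1165 = -44041660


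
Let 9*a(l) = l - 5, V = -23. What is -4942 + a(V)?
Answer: -44506/9 ≈ -4945.1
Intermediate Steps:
a(l) = -5/9 + l/9 (a(l) = (l - 5)/9 = (-5 + l)/9 = -5/9 + l/9)
-4942 + a(V) = -4942 + (-5/9 + (⅑)*(-23)) = -4942 + (-5/9 - 23/9) = -4942 - 28/9 = -44506/9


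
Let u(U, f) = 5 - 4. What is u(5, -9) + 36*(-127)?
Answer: -4571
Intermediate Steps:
u(U, f) = 1
u(5, -9) + 36*(-127) = 1 + 36*(-127) = 1 - 4572 = -4571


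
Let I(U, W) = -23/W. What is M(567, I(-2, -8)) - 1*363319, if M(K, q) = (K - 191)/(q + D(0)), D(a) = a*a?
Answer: -8353329/23 ≈ -3.6319e+5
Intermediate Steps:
D(a) = a²
M(K, q) = (-191 + K)/q (M(K, q) = (K - 191)/(q + 0²) = (-191 + K)/(q + 0) = (-191 + K)/q)
M(567, I(-2, -8)) - 1*363319 = (-191 + 567)/((-23/(-8))) - 1*363319 = 376/(-23*(-⅛)) - 363319 = 376/(23/8) - 363319 = (8/23)*376 - 363319 = 3008/23 - 363319 = -8353329/23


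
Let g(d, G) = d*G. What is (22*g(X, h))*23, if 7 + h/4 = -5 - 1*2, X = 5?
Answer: -141680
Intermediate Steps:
h = -56 (h = -28 + 4*(-5 - 1*2) = -28 + 4*(-5 - 2) = -28 + 4*(-7) = -28 - 28 = -56)
g(d, G) = G*d
(22*g(X, h))*23 = (22*(-56*5))*23 = (22*(-280))*23 = -6160*23 = -141680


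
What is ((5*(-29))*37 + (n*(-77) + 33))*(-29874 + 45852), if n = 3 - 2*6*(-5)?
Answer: -162703974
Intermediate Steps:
n = 63 (n = 3 - 12*(-5) = 3 + 60 = 63)
((5*(-29))*37 + (n*(-77) + 33))*(-29874 + 45852) = ((5*(-29))*37 + (63*(-77) + 33))*(-29874 + 45852) = (-145*37 + (-4851 + 33))*15978 = (-5365 - 4818)*15978 = -10183*15978 = -162703974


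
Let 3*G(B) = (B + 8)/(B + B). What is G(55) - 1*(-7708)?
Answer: 847901/110 ≈ 7708.2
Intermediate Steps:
G(B) = (8 + B)/(6*B) (G(B) = ((B + 8)/(B + B))/3 = ((8 + B)/((2*B)))/3 = ((8 + B)*(1/(2*B)))/3 = ((8 + B)/(2*B))/3 = (8 + B)/(6*B))
G(55) - 1*(-7708) = (1/6)*(8 + 55)/55 - 1*(-7708) = (1/6)*(1/55)*63 + 7708 = 21/110 + 7708 = 847901/110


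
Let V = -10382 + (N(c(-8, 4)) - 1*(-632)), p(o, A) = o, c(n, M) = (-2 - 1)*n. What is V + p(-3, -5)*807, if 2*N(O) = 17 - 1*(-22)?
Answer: -24303/2 ≈ -12152.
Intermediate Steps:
c(n, M) = -3*n
N(O) = 39/2 (N(O) = (17 - 1*(-22))/2 = (17 + 22)/2 = (1/2)*39 = 39/2)
V = -19461/2 (V = -10382 + (39/2 - 1*(-632)) = -10382 + (39/2 + 632) = -10382 + 1303/2 = -19461/2 ≈ -9730.5)
V + p(-3, -5)*807 = -19461/2 - 3*807 = -19461/2 - 2421 = -24303/2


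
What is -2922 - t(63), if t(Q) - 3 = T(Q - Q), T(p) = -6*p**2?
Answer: -2925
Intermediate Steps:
t(Q) = 3 (t(Q) = 3 - 6*(Q - Q)**2 = 3 - 6*0**2 = 3 - 6*0 = 3 + 0 = 3)
-2922 - t(63) = -2922 - 1*3 = -2922 - 3 = -2925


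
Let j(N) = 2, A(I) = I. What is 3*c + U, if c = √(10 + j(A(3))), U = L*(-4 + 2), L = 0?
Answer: 6*√3 ≈ 10.392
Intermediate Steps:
U = 0 (U = 0*(-4 + 2) = 0*(-2) = 0)
c = 2*√3 (c = √(10 + 2) = √12 = 2*√3 ≈ 3.4641)
3*c + U = 3*(2*√3) + 0 = 6*√3 + 0 = 6*√3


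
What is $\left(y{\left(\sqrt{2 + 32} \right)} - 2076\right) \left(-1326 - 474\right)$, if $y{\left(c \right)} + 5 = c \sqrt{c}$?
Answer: $3745800 - 1800 \cdot 34^{\frac{3}{4}} \approx 3.7205 \cdot 10^{6}$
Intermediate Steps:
$y{\left(c \right)} = -5 + c^{\frac{3}{2}}$ ($y{\left(c \right)} = -5 + c \sqrt{c} = -5 + c^{\frac{3}{2}}$)
$\left(y{\left(\sqrt{2 + 32} \right)} - 2076\right) \left(-1326 - 474\right) = \left(\left(-5 + \left(\sqrt{2 + 32}\right)^{\frac{3}{2}}\right) - 2076\right) \left(-1326 - 474\right) = \left(\left(-5 + \left(\sqrt{34}\right)^{\frac{3}{2}}\right) - 2076\right) \left(-1800\right) = \left(\left(-5 + 34^{\frac{3}{4}}\right) - 2076\right) \left(-1800\right) = \left(-2081 + 34^{\frac{3}{4}}\right) \left(-1800\right) = 3745800 - 1800 \cdot 34^{\frac{3}{4}}$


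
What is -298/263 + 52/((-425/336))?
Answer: -4721786/111775 ≈ -42.244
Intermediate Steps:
-298/263 + 52/((-425/336)) = -298*1/263 + 52/((-425*1/336)) = -298/263 + 52/(-425/336) = -298/263 + 52*(-336/425) = -298/263 - 17472/425 = -4721786/111775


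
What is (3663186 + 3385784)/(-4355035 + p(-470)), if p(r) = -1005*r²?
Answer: -1409794/45271907 ≈ -0.031141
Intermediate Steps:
(3663186 + 3385784)/(-4355035 + p(-470)) = (3663186 + 3385784)/(-4355035 - 1005*(-470)²) = 7048970/(-4355035 - 1005*220900) = 7048970/(-4355035 - 222004500) = 7048970/(-226359535) = 7048970*(-1/226359535) = -1409794/45271907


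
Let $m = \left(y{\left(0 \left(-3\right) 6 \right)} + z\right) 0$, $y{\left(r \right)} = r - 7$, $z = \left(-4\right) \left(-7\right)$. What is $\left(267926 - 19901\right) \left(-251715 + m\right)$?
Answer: $-62431612875$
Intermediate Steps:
$z = 28$
$y{\left(r \right)} = -7 + r$
$m = 0$ ($m = \left(\left(-7 + 0 \left(-3\right) 6\right) + 28\right) 0 = \left(\left(-7 + 0 \cdot 6\right) + 28\right) 0 = \left(\left(-7 + 0\right) + 28\right) 0 = \left(-7 + 28\right) 0 = 21 \cdot 0 = 0$)
$\left(267926 - 19901\right) \left(-251715 + m\right) = \left(267926 - 19901\right) \left(-251715 + 0\right) = 248025 \left(-251715\right) = -62431612875$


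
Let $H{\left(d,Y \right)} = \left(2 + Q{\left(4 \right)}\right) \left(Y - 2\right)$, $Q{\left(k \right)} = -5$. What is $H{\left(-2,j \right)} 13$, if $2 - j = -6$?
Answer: $-234$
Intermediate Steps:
$j = 8$ ($j = 2 - -6 = 2 + 6 = 8$)
$H{\left(d,Y \right)} = 6 - 3 Y$ ($H{\left(d,Y \right)} = \left(2 - 5\right) \left(Y - 2\right) = - 3 \left(-2 + Y\right) = 6 - 3 Y$)
$H{\left(-2,j \right)} 13 = \left(6 - 24\right) 13 = \left(-18\right) 13 = -234$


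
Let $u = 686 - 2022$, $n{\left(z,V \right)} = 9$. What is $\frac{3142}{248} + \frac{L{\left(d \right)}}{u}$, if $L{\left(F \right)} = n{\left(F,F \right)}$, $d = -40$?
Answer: $\frac{524435}{41416} \approx 12.663$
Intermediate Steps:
$L{\left(F \right)} = 9$
$u = -1336$
$\frac{3142}{248} + \frac{L{\left(d \right)}}{u} = \frac{3142}{248} + \frac{9}{-1336} = 3142 \cdot \frac{1}{248} + 9 \left(- \frac{1}{1336}\right) = \frac{1571}{124} - \frac{9}{1336} = \frac{524435}{41416}$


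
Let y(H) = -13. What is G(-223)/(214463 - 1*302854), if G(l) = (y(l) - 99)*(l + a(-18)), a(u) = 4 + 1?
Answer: -24416/88391 ≈ -0.27623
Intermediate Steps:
a(u) = 5
G(l) = -560 - 112*l (G(l) = (-13 - 99)*(l + 5) = -112*(5 + l) = -560 - 112*l)
G(-223)/(214463 - 1*302854) = (-560 - 112*(-223))/(214463 - 1*302854) = (-560 + 24976)/(214463 - 302854) = 24416/(-88391) = 24416*(-1/88391) = -24416/88391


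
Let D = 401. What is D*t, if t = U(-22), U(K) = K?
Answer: -8822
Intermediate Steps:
t = -22
D*t = 401*(-22) = -8822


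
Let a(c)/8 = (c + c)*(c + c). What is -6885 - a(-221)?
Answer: -1569797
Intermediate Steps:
a(c) = 32*c**2 (a(c) = 8*((c + c)*(c + c)) = 8*((2*c)*(2*c)) = 8*(4*c**2) = 32*c**2)
-6885 - a(-221) = -6885 - 32*(-221)**2 = -6885 - 32*48841 = -6885 - 1*1562912 = -6885 - 1562912 = -1569797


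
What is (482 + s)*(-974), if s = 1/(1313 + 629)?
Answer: -455853915/971 ≈ -4.6947e+5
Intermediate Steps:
s = 1/1942 ≈ 0.00051493
(482 + s)*(-974) = (482 + 1/1942)*(-974) = (936045/1942)*(-974) = -455853915/971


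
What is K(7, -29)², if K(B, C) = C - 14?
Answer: 1849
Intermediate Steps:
K(B, C) = -14 + C
K(7, -29)² = (-14 - 29)² = (-43)² = 1849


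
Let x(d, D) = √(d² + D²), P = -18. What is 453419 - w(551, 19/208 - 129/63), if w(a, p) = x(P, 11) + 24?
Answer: 453395 - √445 ≈ 4.5337e+5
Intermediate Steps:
x(d, D) = √(D² + d²)
w(a, p) = 24 + √445 (w(a, p) = √(11² + (-18)²) + 24 = √(121 + 324) + 24 = √445 + 24 = 24 + √445)
453419 - w(551, 19/208 - 129/63) = 453419 - (24 + √445) = 453419 + (-24 - √445) = 453395 - √445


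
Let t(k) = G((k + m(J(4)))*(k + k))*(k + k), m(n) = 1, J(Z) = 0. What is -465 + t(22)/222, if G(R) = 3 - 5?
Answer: -51659/111 ≈ -465.40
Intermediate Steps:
G(R) = -2
t(k) = -4*k (t(k) = -2*(k + k) = -4*k)
-465 + t(22)/222 = -465 - 4*22/222 = -465 - 88*1/222 = -465 - 44/111 = -51659/111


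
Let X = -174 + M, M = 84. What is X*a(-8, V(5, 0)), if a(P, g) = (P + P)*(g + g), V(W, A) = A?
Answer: 0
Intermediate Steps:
a(P, g) = 4*P*g (a(P, g) = (2*P)*(2*g) = 4*P*g)
X = -90 (X = -174 + 84 = -90)
X*a(-8, V(5, 0)) = -360*(-8)*0 = -90*0 = 0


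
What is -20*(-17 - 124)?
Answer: 2820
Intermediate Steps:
-20*(-17 - 124) = -20*(-141) = 2820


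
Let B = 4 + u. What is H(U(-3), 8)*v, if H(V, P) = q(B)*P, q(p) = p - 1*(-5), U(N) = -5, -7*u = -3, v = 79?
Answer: 41712/7 ≈ 5958.9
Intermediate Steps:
u = 3/7 (u = -1/7*(-3) = 3/7 ≈ 0.42857)
B = 31/7 (B = 4 + 3/7 = 31/7 ≈ 4.4286)
q(p) = 5 + p (q(p) = p + 5 = 5 + p)
H(V, P) = 66*P/7 (H(V, P) = (5 + 31/7)*P = 66*P/7)
H(U(-3), 8)*v = ((66/7)*8)*79 = (528/7)*79 = 41712/7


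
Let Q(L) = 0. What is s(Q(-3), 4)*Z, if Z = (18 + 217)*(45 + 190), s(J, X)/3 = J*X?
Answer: 0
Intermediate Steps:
s(J, X) = 3*J*X (s(J, X) = 3*(J*X) = 3*J*X)
Z = 55225 (Z = 235*235 = 55225)
s(Q(-3), 4)*Z = (3*0*4)*55225 = 0*55225 = 0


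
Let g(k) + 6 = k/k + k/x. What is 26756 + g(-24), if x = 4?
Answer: 26745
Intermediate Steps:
g(k) = -5 + k/4 (g(k) = -6 + (k/k + k/4) = -6 + (1 + k*(¼)) = -6 + (1 + k/4) = -5 + k/4)
26756 + g(-24) = 26756 + (-5 + (¼)*(-24)) = 26756 + (-5 - 6) = 26756 - 11 = 26745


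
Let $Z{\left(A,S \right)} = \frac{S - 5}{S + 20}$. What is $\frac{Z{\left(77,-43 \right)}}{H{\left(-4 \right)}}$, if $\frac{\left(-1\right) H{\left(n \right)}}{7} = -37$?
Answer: $\frac{48}{5957} \approx 0.0080577$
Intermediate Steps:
$Z{\left(A,S \right)} = \frac{-5 + S}{20 + S}$
$H{\left(n \right)} = 259$ ($H{\left(n \right)} = \left(-7\right) \left(-37\right) = 259$)
$\frac{Z{\left(77,-43 \right)}}{H{\left(-4 \right)}} = \frac{\frac{1}{20 - 43} \left(-5 - 43\right)}{259} = \frac{1}{-23} \left(-48\right) \frac{1}{259} = \left(- \frac{1}{23}\right) \left(-48\right) \frac{1}{259} = \frac{48}{23} \cdot \frac{1}{259} = \frac{48}{5957}$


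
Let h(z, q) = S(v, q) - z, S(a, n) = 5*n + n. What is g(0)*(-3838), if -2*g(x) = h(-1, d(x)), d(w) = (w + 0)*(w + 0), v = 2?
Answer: 1919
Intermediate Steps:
d(w) = w² (d(w) = w*w = w²)
S(a, n) = 6*n
h(z, q) = -z + 6*q (h(z, q) = 6*q - z = -z + 6*q)
g(x) = -½ - 3*x² (g(x) = -(-1*(-1) + 6*x²)/2 = -(1 + 6*x²)/2 = -½ - 3*x²)
g(0)*(-3838) = (-½ - 3*0²)*(-3838) = (-½ - 3*0)*(-3838) = (-½ + 0)*(-3838) = -½*(-3838) = 1919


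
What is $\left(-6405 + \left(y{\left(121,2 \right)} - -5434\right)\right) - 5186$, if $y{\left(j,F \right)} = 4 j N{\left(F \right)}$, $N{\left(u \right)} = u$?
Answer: $-5189$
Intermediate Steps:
$y{\left(j,F \right)} = 4 F j$ ($y{\left(j,F \right)} = 4 j F = 4 F j$)
$\left(-6405 + \left(y{\left(121,2 \right)} - -5434\right)\right) - 5186 = \left(-6405 + \left(4 \cdot 2 \cdot 121 - -5434\right)\right) - 5186 = \left(-6405 + \left(968 + 5434\right)\right) - 5186 = \left(-6405 + 6402\right) - 5186 = -3 - 5186 = -5189$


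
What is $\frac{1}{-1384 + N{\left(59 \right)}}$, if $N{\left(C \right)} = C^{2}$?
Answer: $\frac{1}{2097} \approx 0.00047687$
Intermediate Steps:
$\frac{1}{-1384 + N{\left(59 \right)}} = \frac{1}{-1384 + 59^{2}} = \frac{1}{-1384 + 3481} = \frac{1}{2097}$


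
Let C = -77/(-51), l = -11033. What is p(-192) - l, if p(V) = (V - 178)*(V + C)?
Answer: 4157233/51 ≈ 81514.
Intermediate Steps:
C = 77/51 (C = -77*(-1/51) = 77/51 ≈ 1.5098)
p(V) = (-178 + V)*(77/51 + V) (p(V) = (V - 178)*(V + 77/51) = (-178 + V)*(77/51 + V))
p(-192) - l = (-13706/51 + (-192)² - 9001/51*(-192)) - 1*(-11033) = (-13706/51 + 36864 + 576064/17) + 11033 = 3594550/51 + 11033 = 4157233/51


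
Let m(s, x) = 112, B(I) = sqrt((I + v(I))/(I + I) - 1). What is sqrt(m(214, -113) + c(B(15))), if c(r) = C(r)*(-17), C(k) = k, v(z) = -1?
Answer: sqrt(25200 - 510*I*sqrt(30))/15 ≈ 10.599 - 0.58566*I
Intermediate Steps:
B(I) = sqrt(-1 + (-1 + I)/(2*I)) (B(I) = sqrt((I - 1)/(I + I) - 1) = sqrt((-1 + I)/((2*I)) - 1) = sqrt((-1 + I)*(1/(2*I)) - 1) = sqrt((-1 + I)/(2*I) - 1) = sqrt(-1 + (-1 + I)/(2*I)))
c(r) = -17*r (c(r) = r*(-17) = -17*r)
sqrt(m(214, -113) + c(B(15))) = sqrt(112 - 17*sqrt(2)*sqrt((-1 - 1*15)/15)/2) = sqrt(112 - 17*sqrt(2)*sqrt((-1 - 15)/15)/2) = sqrt(112 - 17*sqrt(2)*sqrt((1/15)*(-16))/2) = sqrt(112 - 17*sqrt(2)*sqrt(-16/15)/2) = sqrt(112 - 17*sqrt(2)*4*I*sqrt(15)/15/2) = sqrt(112 - 34*I*sqrt(30)/15)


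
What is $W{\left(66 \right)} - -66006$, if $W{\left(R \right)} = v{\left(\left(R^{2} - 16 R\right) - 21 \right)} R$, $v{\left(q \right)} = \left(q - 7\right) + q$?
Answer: $498372$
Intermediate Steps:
$v{\left(q \right)} = -7 + 2 q$ ($v{\left(q \right)} = \left(-7 + q\right) + q = -7 + 2 q$)
$W{\left(R \right)} = R \left(-49 - 32 R + 2 R^{2}\right)$ ($W{\left(R \right)} = \left(-7 + 2 \left(\left(R^{2} - 16 R\right) - 21\right)\right) R = \left(-7 + 2 \left(-21 + R^{2} - 16 R\right)\right) R = \left(-7 - \left(42 - 2 R^{2} + 32 R\right)\right) R = \left(-49 - 32 R + 2 R^{2}\right) R = R \left(-49 - 32 R + 2 R^{2}\right)$)
$W{\left(66 \right)} - -66006 = 66 \left(-49 - 2112 + 2 \cdot 66^{2}\right) - -66006 = 66 \left(-49 - 2112 + 2 \cdot 4356\right) + 66006 = 66 \left(-49 - 2112 + 8712\right) + 66006 = 66 \cdot 6551 + 66006 = 432366 + 66006 = 498372$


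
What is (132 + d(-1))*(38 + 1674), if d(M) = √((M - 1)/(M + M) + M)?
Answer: 225984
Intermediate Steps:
d(M) = √(M + (-1 + M)/(2*M)) (d(M) = √((-1 + M)/((2*M)) + M) = √((-1 + M)*(1/(2*M)) + M) = √((-1 + M)/(2*M) + M) = √(M + (-1 + M)/(2*M)))
(132 + d(-1))*(38 + 1674) = (132 + √(2 - 2/(-1) + 4*(-1))/2)*(38 + 1674) = (132 + √(2 - 2*(-1) - 4)/2)*1712 = (132 + √(2 + 2 - 4)/2)*1712 = (132 + √0/2)*1712 = (132 + (½)*0)*1712 = (132 + 0)*1712 = 132*1712 = 225984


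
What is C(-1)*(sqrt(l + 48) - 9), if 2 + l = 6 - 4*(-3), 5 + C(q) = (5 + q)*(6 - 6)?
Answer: 5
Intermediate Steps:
C(q) = -5 (C(q) = -5 + (5 + q)*(6 - 6) = -5 + (5 + q)*0 = -5 + 0 = -5)
l = 16 (l = -2 + (6 - 4*(-3)) = -2 + (6 + 12) = -2 + 18 = 16)
C(-1)*(sqrt(l + 48) - 9) = -5*(sqrt(16 + 48) - 9) = -5*(sqrt(64) - 9) = -5*(8 - 9) = -5*(-1) = 5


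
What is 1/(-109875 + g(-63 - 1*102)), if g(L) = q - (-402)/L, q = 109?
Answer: -55/6037264 ≈ -9.1101e-6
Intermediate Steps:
g(L) = 109 + 402/L (g(L) = 109 - (-402)/L = 109 + 402/L)
1/(-109875 + g(-63 - 1*102)) = 1/(-109875 + (109 + 402/(-63 - 1*102))) = 1/(-109875 + (109 + 402/(-63 - 102))) = 1/(-109875 + (109 + 402/(-165))) = 1/(-109875 + (109 + 402*(-1/165))) = 1/(-109875 + (109 - 134/55)) = 1/(-109875 + 5861/55) = 1/(-6037264/55) = -55/6037264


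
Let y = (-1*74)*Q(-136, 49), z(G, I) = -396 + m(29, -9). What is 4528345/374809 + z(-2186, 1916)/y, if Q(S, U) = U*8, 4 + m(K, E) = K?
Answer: 18785326557/1553208496 ≈ 12.095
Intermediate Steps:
m(K, E) = -4 + K
z(G, I) = -371 (z(G, I) = -396 + (-4 + 29) = -396 + 25 = -371)
Q(S, U) = 8*U
y = -29008 (y = (-1*74)*(8*49) = -74*392 = -29008)
4528345/374809 + z(-2186, 1916)/y = 4528345/374809 - 371/(-29008) = 4528345*(1/374809) - 371*(-1/29008) = 4528345/374809 + 53/4144 = 18785326557/1553208496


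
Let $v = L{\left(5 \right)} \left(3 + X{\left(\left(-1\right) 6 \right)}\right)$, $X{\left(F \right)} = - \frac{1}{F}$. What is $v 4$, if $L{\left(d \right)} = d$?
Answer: $\frac{190}{3} \approx 63.333$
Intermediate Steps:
$v = \frac{95}{6}$ ($v = 5 \left(3 - \frac{1}{\left(-1\right) 6}\right) = 5 \left(3 - \frac{1}{-6}\right) = 5 \left(3 - - \frac{1}{6}\right) = 5 \left(3 + \frac{1}{6}\right) = 5 \cdot \frac{19}{6} = \frac{95}{6} \approx 15.833$)
$v 4 = \frac{95}{6} \cdot 4 = \frac{190}{3}$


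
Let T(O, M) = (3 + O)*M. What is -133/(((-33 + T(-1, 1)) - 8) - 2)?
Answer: 133/41 ≈ 3.2439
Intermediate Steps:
T(O, M) = M*(3 + O)
-133/(((-33 + T(-1, 1)) - 8) - 2) = -133/(((-33 + 1*(3 - 1)) - 8) - 2) = -133/(((-33 + 1*2) - 8) - 2) = -133/(((-33 + 2) - 8) - 2) = -133/((-31 - 8) - 2) = -133/(-39 - 2) = -133/(-41) = -133*(-1/41) = 133/41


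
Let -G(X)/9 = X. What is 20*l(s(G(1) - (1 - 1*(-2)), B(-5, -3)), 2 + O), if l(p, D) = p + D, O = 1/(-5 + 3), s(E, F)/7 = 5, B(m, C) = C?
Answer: 730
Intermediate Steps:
G(X) = -9*X
s(E, F) = 35 (s(E, F) = 7*5 = 35)
O = -½ (O = 1/(-2) = -½ ≈ -0.50000)
l(p, D) = D + p
20*l(s(G(1) - (1 - 1*(-2)), B(-5, -3)), 2 + O) = 20*((2 - ½) + 35) = 20*(3/2 + 35) = 20*(73/2) = 730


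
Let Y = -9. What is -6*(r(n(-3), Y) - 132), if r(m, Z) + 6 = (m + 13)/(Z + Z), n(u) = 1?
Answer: 2498/3 ≈ 832.67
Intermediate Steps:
r(m, Z) = -6 + (13 + m)/(2*Z) (r(m, Z) = -6 + (m + 13)/(Z + Z) = -6 + (13 + m)/((2*Z)) = -6 + (13 + m)*(1/(2*Z)) = -6 + (13 + m)/(2*Z))
-6*(r(n(-3), Y) - 132) = -6*((½)*(13 + 1 - 12*(-9))/(-9) - 132) = -6*((½)*(-⅑)*(13 + 1 + 108) - 132) = -6*((½)*(-⅑)*122 - 132) = -6*(-61/9 - 132) = -6*(-1249/9) = 2498/3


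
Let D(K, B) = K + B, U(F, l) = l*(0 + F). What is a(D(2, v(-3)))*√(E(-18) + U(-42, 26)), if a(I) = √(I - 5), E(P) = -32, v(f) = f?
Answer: -2*√1686 ≈ -82.122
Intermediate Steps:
U(F, l) = F*l (U(F, l) = l*F = F*l)
D(K, B) = B + K
a(I) = √(-5 + I)
a(D(2, v(-3)))*√(E(-18) + U(-42, 26)) = √(-5 + (-3 + 2))*√(-32 - 42*26) = √(-5 - 1)*√(-32 - 1092) = √(-6)*√(-1124) = (I*√6)*(2*I*√281) = -2*√1686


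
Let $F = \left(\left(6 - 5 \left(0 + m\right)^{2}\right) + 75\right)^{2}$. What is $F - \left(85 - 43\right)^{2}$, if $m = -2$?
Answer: $1957$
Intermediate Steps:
$F = 3721$ ($F = \left(\left(6 - 5 \left(0 - 2\right)^{2}\right) + 75\right)^{2} = \left(\left(6 - 5 \left(-2\right)^{2}\right) + 75\right)^{2} = \left(\left(6 - 20\right) + 75\right)^{2} = \left(-14 + 75\right)^{2} = 61^{2} = 3721$)
$F - \left(85 - 43\right)^{2} = 3721 - \left(85 - 43\right)^{2} = 3721 - 42^{2} = 3721 - 1764 = 1957$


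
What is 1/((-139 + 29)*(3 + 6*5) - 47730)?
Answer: -1/51360 ≈ -1.9470e-5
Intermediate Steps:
1/((-139 + 29)*(3 + 6*5) - 47730) = 1/(-110*(3 + 30) - 47730) = 1/(-110*33 - 47730) = 1/(-3630 - 47730) = 1/(-51360) = -1/51360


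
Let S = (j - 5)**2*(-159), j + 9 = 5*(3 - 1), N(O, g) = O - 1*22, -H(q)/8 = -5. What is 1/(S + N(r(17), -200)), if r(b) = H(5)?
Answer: -1/2526 ≈ -0.00039588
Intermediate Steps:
H(q) = 40 (H(q) = -8*(-5) = 40)
r(b) = 40
N(O, g) = -22 + O (N(O, g) = O - 22 = -22 + O)
j = 1 (j = -9 + 5*(3 - 1) = -9 + 5*2 = -9 + 10 = 1)
S = -2544 (S = (1 - 5)**2*(-159) = (-4)**2*(-159) = 16*(-159) = -2544)
1/(S + N(r(17), -200)) = 1/(-2544 + (-22 + 40)) = 1/(-2544 + 18) = 1/(-2526) = -1/2526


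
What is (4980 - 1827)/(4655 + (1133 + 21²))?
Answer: 3153/6229 ≈ 0.50618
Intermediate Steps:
(4980 - 1827)/(4655 + (1133 + 21²)) = 3153/(4655 + (1133 + 441)) = 3153/(4655 + 1574) = 3153/6229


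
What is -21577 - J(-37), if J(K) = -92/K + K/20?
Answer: -15967451/740 ≈ -21578.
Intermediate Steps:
J(K) = -92/K + K/20 (J(K) = -92/K + K*(1/20) = -92/K + K/20)
-21577 - J(-37) = -21577 - (-92/(-37) + (1/20)*(-37)) = -21577 - (-92*(-1/37) - 37/20) = -21577 - (92/37 - 37/20) = -21577 - 1*471/740 = -21577 - 471/740 = -15967451/740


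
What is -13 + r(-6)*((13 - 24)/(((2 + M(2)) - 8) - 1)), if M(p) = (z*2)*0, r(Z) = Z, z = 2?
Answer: -157/7 ≈ -22.429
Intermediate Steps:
M(p) = 0 (M(p) = (2*2)*0 = 4*0 = 0)
-13 + r(-6)*((13 - 24)/(((2 + M(2)) - 8) - 1)) = -13 - 6*(13 - 24)/(((2 + 0) - 8) - 1) = -13 - (-66)/((2 - 8) - 1) = -13 - (-66)/(-6 - 1) = -13 - (-66)/(-7) = -13 - (-66)*(-1)/7 = -13 - 6*11/7 = -13 - 66/7 = -157/7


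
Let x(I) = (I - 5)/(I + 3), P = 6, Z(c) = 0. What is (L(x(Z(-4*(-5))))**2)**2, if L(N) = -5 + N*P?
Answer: 50625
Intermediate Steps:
x(I) = (-5 + I)/(3 + I)
L(N) = -5 + 6*N (L(N) = -5 + N*6 = -5 + 6*N)
(L(x(Z(-4*(-5))))**2)**2 = ((-5 + 6*((-5 + 0)/(3 + 0)))**2)**2 = ((-5 + 6*(-5/3))**2)**2 = ((-5 - 10)**2)**2 = ((-15)**2)**2 = 225**2 = 50625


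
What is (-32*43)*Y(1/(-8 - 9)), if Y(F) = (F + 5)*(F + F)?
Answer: 231168/289 ≈ 799.89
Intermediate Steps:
Y(F) = 2*F*(5 + F) (Y(F) = (5 + F)*(2*F) = 2*F*(5 + F))
(-32*43)*Y(1/(-8 - 9)) = (-32*43)*(2*(5 + 1/(-8 - 9))/(-8 - 9)) = -2752*(5 + 1/(-17))/(-17) = -2752*(-1)*(5 - 1/17)/17 = -2752*(-1)*84/(17*17) = -1376*(-168/289) = 231168/289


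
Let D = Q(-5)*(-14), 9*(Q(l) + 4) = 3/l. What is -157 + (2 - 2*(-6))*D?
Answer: 9601/15 ≈ 640.07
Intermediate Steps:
Q(l) = -4 + 1/(3*l) (Q(l) = -4 + (3/l)/9 = -4 + 1/(3*l))
D = 854/15 (D = (-4 + (⅓)/(-5))*(-14) = (-4 + (⅓)*(-⅕))*(-14) = (-4 - 1/15)*(-14) = -61/15*(-14) = 854/15 ≈ 56.933)
-157 + (2 - 2*(-6))*D = -157 + (2 - 2*(-6))*(854/15) = -157 + (2 + 12)*(854/15) = -157 + 14*(854/15) = -157 + 11956/15 = 9601/15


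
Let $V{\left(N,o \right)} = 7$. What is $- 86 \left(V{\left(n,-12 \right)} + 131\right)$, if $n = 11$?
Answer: $-11868$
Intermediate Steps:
$- 86 \left(V{\left(n,-12 \right)} + 131\right) = - 86 \left(7 + 131\right) = \left(-86\right) 138 = -11868$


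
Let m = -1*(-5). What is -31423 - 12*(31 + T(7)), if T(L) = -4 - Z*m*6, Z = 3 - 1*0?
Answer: -30667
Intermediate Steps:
m = 5
Z = 3 (Z = 3 + 0 = 3)
T(L) = -94 (T(L) = -4 - 3*5*6 = -4 - 15*6 = -4 - 1*90 = -4 - 90 = -94)
-31423 - 12*(31 + T(7)) = -31423 - 12*(31 - 94) = -31423 - 12*(-63) = -31423 + 756 = -30667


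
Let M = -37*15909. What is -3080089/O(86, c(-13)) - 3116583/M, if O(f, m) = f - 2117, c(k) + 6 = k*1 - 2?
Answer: 606457269470/398504541 ≈ 1521.8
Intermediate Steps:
c(k) = -8 + k (c(k) = -6 + (k*1 - 2) = -6 + (k - 2) = -6 + (-2 + k) = -8 + k)
M = -588633
O(f, m) = -2117 + f
-3080089/O(86, c(-13)) - 3116583/M = -3080089/(-2117 + 86) - 3116583/(-588633) = -3080089/(-2031) - 3116583*(-1/588633) = -3080089*(-1/2031) + 1038861/196211 = 3080089/2031 + 1038861/196211 = 606457269470/398504541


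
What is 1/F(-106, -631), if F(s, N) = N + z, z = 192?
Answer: -1/439 ≈ -0.0022779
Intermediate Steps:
F(s, N) = 192 + N (F(s, N) = N + 192 = 192 + N)
1/F(-106, -631) = 1/(192 - 631) = 1/(-439) = -1/439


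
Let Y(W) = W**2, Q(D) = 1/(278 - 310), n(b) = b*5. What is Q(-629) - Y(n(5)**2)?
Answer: -12500001/32 ≈ -3.9063e+5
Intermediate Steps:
n(b) = 5*b
Q(D) = -1/32 (Q(D) = 1/(-32) = -1/32)
Q(-629) - Y(n(5)**2) = -1/32 - ((5*5)**2)**2 = -1/32 - (25**2)**2 = -1/32 - 1*625**2 = -1/32 - 1*390625 = -1/32 - 390625 = -12500001/32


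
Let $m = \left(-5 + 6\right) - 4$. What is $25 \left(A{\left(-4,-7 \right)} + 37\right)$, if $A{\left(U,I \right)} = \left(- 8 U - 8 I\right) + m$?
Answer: $3050$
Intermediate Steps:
$m = -3$ ($m = 1 - 4 = -3$)
$A{\left(U,I \right)} = -3 - 8 I - 8 U$ ($A{\left(U,I \right)} = \left(- 8 U - 8 I\right) - 3 = \left(- 8 I - 8 U\right) - 3 = -3 - 8 I - 8 U$)
$25 \left(A{\left(-4,-7 \right)} + 37\right) = 25 \left(\left(-3 - -56 - -32\right) + 37\right) = 25 \left(\left(-3 + 56 + 32\right) + 37\right) = 25 \left(85 + 37\right) = 25 \cdot 122 = 3050$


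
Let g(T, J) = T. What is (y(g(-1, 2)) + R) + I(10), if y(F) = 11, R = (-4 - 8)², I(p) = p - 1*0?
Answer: 165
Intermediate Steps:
I(p) = p (I(p) = p + 0 = p)
R = 144 (R = (-12)² = 144)
(y(g(-1, 2)) + R) + I(10) = (11 + 144) + 10 = 155 + 10 = 165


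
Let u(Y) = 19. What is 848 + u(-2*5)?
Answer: 867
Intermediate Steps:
848 + u(-2*5) = 848 + 19 = 867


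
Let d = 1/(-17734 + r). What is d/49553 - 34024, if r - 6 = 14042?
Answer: -6214563828593/182652358 ≈ -34024.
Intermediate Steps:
r = 14048 (r = 6 + 14042 = 14048)
d = -1/3686 (d = 1/(-17734 + 14048) = 1/(-3686) = -1/3686 ≈ -0.00027130)
d/49553 - 34024 = -1/3686/49553 - 34024 = -1/3686*1/49553 - 34024 = -1/182652358 - 34024 = -6214563828593/182652358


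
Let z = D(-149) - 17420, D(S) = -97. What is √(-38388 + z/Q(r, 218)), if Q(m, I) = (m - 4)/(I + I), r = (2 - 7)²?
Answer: 2*I*√4925410/7 ≈ 634.09*I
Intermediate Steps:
r = 25 (r = (-5)² = 25)
z = -17517 (z = -97 - 17420 = -17517)
Q(m, I) = (-4 + m)/(2*I) (Q(m, I) = (-4 + m)/((2*I)) = (-4 + m)*(1/(2*I)) = (-4 + m)/(2*I))
√(-38388 + z/Q(r, 218)) = √(-38388 - 17517*436/(-4 + 25)) = √(-38388 - 17517/((½)*(1/218)*21)) = √(-38388 - 17517/21/436) = √(-38388 - 17517*436/21) = √(-38388 - 2545804/7) = √(-2814520/7) = 2*I*√4925410/7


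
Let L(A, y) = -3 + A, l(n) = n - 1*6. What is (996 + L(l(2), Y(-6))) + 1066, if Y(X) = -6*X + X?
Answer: 2055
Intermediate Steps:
Y(X) = -5*X
l(n) = -6 + n (l(n) = n - 6 = -6 + n)
(996 + L(l(2), Y(-6))) + 1066 = (996 + (-3 + (-6 + 2))) + 1066 = (996 + (-3 - 4)) + 1066 = (996 - 7) + 1066 = 989 + 1066 = 2055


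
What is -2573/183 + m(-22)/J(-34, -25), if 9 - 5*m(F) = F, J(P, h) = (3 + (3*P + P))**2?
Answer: -227563312/16185435 ≈ -14.060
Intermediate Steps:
J(P, h) = (3 + 4*P)**2
m(F) = 9/5 - F/5
-2573/183 + m(-22)/J(-34, -25) = -2573/183 + (9/5 - 1/5*(-22))/((3 + 4*(-34))**2) = -2573*1/183 + (9/5 + 22/5)/((3 - 136)**2) = -2573/183 + 31/(5*((-133)**2)) = -2573/183 + (31/5)/17689 = -2573/183 + (31/5)*(1/17689) = -2573/183 + 31/88445 = -227563312/16185435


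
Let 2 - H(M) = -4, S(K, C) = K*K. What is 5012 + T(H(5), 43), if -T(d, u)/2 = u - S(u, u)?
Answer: 8624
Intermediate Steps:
S(K, C) = K²
H(M) = 6 (H(M) = 2 - 1*(-4) = 2 + 4 = 6)
T(d, u) = -2*u + 2*u² (T(d, u) = -2*(u - u²) = -2*u + 2*u²)
5012 + T(H(5), 43) = 5012 + 2*43*(-1 + 43) = 5012 + 2*43*42 = 5012 + 3612 = 8624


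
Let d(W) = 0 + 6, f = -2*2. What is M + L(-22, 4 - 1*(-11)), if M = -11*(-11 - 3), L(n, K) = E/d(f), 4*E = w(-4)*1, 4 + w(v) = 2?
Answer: 1847/12 ≈ 153.92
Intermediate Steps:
w(v) = -2 (w(v) = -4 + 2 = -2)
f = -4
d(W) = 6
E = -1/2 (E = (-2*1)/4 = (1/4)*(-2) = -1/2 ≈ -0.50000)
L(n, K) = -1/12 (L(n, K) = -1/2/6 = -1/2*1/6 = -1/12)
M = 154 (M = -11*(-14) = 154)
M + L(-22, 4 - 1*(-11)) = 154 - 1/12 = 1847/12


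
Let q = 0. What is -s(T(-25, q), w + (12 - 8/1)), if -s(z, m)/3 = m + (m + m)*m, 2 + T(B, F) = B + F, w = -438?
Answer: 1128834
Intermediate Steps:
T(B, F) = -2 + B + F (T(B, F) = -2 + (B + F) = -2 + B + F)
s(z, m) = -6*m² - 3*m (s(z, m) = -3*(m + (m + m)*m) = -3*(m + (2*m)*m) = -3*(m + 2*m²) = -6*m² - 3*m)
-s(T(-25, q), w + (12 - 8/1)) = -(-3)*(-438 + (12 - 8/1))*(1 + 2*(-438 + (12 - 8/1))) = -(-3)*(-438 + (12 - 8))*(1 + 2*(-438 + (12 - 8))) = -(-3)*(-438 + 4)*(1 + 2*(-438 + 4)) = -(-3)*(-434)*(1 + 2*(-434)) = -(-3)*(-434)*(1 - 868) = -(-3)*(-434)*(-867) = -1*(-1128834) = 1128834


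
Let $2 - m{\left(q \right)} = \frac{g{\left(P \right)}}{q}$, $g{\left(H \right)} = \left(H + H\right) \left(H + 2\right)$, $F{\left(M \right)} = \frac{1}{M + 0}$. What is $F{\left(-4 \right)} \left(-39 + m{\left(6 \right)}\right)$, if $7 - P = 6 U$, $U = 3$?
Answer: $\frac{35}{2} \approx 17.5$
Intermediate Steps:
$F{\left(M \right)} = \frac{1}{M}$
$P = -11$ ($P = 7 - 6 \cdot 3 = 7 - 18 = -11$)
$g{\left(H \right)} = 2 H \left(2 + H\right)$
$m{\left(q \right)} = 2 - \frac{198}{q}$ ($m{\left(q \right)} = 2 - \frac{2 \left(-11\right) \left(2 - 11\right)}{q} = 2 - \frac{2 \left(-11\right) \left(-9\right)}{q} = 2 - \frac{198}{q}$)
$F{\left(-4 \right)} \left(-39 + m{\left(6 \right)}\right) = \frac{-39 + \left(2 - \frac{198}{6}\right)}{-4} = - \frac{-39 + \left(2 - 33\right)}{4} = - \frac{-39 - 31}{4} = \left(- \frac{1}{4}\right) \left(-70\right) = \frac{35}{2}$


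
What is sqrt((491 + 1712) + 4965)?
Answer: 32*sqrt(7) ≈ 84.664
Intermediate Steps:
sqrt((491 + 1712) + 4965) = sqrt(2203 + 4965) = sqrt(7168) = 32*sqrt(7)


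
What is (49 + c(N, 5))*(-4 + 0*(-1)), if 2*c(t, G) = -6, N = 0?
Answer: -184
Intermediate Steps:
c(t, G) = -3 (c(t, G) = (½)*(-6) = -3)
(49 + c(N, 5))*(-4 + 0*(-1)) = (49 - 3)*(-4 + 0*(-1)) = 46*(-4 + 0) = 46*(-4) = -184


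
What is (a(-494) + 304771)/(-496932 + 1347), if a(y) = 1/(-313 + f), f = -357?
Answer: -68065523/110680650 ≈ -0.61497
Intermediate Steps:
a(y) = -1/670 (a(y) = 1/(-313 - 357) = 1/(-670) = -1/670)
(a(-494) + 304771)/(-496932 + 1347) = (-1/670 + 304771)/(-496932 + 1347) = (204196569/670)/(-495585) = (204196569/670)*(-1/495585) = -68065523/110680650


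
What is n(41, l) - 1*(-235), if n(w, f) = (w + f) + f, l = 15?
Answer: 306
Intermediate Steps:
n(w, f) = w + 2*f (n(w, f) = (f + w) + f = w + 2*f)
n(41, l) - 1*(-235) = (41 + 2*15) - 1*(-235) = (41 + 30) + 235 = 71 + 235 = 306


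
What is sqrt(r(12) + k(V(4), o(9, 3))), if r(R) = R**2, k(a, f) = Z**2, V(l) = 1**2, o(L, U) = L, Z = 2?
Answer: 2*sqrt(37) ≈ 12.166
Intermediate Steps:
V(l) = 1
k(a, f) = 4 (k(a, f) = 2**2 = 4)
sqrt(r(12) + k(V(4), o(9, 3))) = sqrt(12**2 + 4) = sqrt(144 + 4) = sqrt(148) = 2*sqrt(37)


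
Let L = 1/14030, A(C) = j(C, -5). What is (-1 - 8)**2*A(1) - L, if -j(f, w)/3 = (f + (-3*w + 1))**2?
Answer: -985284811/14030 ≈ -70227.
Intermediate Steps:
j(f, w) = -3*(1 + f - 3*w)**2 (j(f, w) = -3*(f + (-3*w + 1))**2 = -3*(f + (1 - 3*w))**2 = -3*(1 + f - 3*w)**2)
A(C) = -3*(16 + C)**2 (A(C) = -3*(1 + C - 3*(-5))**2 = -3*(1 + C + 15)**2 = -3*(16 + C)**2)
L = 1/14030 ≈ 7.1276e-5
(-1 - 8)**2*A(1) - L = (-1 - 8)**2*(-3*(16 + 1)**2) - 1*1/14030 = (-9)**2*(-3*17**2) - 1/14030 = 81*(-3*289) - 1/14030 = 81*(-867) - 1/14030 = -70227 - 1/14030 = -985284811/14030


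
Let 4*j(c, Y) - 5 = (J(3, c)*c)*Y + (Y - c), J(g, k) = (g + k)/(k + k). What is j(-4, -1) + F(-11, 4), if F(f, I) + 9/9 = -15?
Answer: -111/8 ≈ -13.875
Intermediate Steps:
F(f, I) = -16 (F(f, I) = -1 - 15 = -16)
J(g, k) = (g + k)/(2*k) (J(g, k) = (g + k)/((2*k)) = (g + k)*(1/(2*k)) = (g + k)/(2*k))
j(c, Y) = 5/4 - c/4 + Y/4 + Y*(3/2 + c/2)/4 (j(c, Y) = 5/4 + ((((3 + c)/(2*c))*c)*Y + (Y - c))/4 = 5/4 + ((3/2 + c/2)*Y + (Y - c))/4 = 5/4 + (Y*(3/2 + c/2) + (Y - c))/4 = 5/4 + (Y - c + Y*(3/2 + c/2))/4 = 5/4 + (-c/4 + Y/4 + Y*(3/2 + c/2)/4) = 5/4 - c/4 + Y/4 + Y*(3/2 + c/2)/4)
j(-4, -1) + F(-11, 4) = (5/4 - ¼*(-4) + (5/8)*(-1) + (⅛)*(-1)*(-4)) - 16 = (5/4 + 1 - 5/8 + ½) - 16 = 17/8 - 16 = -111/8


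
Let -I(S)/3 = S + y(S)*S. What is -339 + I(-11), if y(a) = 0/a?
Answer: -306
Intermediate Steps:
y(a) = 0
I(S) = -3*S (I(S) = -3*(S + 0*S) = -3*(S + 0) = -3*S)
-339 + I(-11) = -339 - 3*(-11) = -339 + 33 = -306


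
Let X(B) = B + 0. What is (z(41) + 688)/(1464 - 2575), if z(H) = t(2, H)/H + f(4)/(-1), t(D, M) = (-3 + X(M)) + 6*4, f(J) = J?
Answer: -28106/45551 ≈ -0.61702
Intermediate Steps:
X(B) = B
t(D, M) = 21 + M (t(D, M) = (-3 + M) + 6*4 = (-3 + M) + 24 = 21 + M)
z(H) = -4 + (21 + H)/H (z(H) = (21 + H)/H + 4/(-1) = (21 + H)/H + 4*(-1) = (21 + H)/H - 4 = -4 + (21 + H)/H)
(z(41) + 688)/(1464 - 2575) = ((-3 + 21/41) + 688)/(1464 - 2575) = ((-3 + 21*(1/41)) + 688)/(-1111) = ((-3 + 21/41) + 688)*(-1/1111) = (-102/41 + 688)*(-1/1111) = (28106/41)*(-1/1111) = -28106/45551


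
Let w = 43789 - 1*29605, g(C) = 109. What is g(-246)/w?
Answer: 109/14184 ≈ 0.0076847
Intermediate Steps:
w = 14184 (w = 43789 - 29605 = 14184)
g(-246)/w = 109/14184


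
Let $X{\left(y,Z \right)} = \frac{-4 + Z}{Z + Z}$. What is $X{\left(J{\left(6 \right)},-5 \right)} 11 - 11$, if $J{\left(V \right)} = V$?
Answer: $- \frac{11}{10} \approx -1.1$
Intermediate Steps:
$X{\left(y,Z \right)} = \frac{-4 + Z}{2 Z}$
$X{\left(J{\left(6 \right)},-5 \right)} 11 - 11 = \frac{-4 - 5}{2 \left(-5\right)} 11 - 11 = \frac{1}{2} \left(- \frac{1}{5}\right) \left(-9\right) 11 - 11 = \frac{9}{10} \cdot 11 - 11 = \frac{99}{10} - 11 = - \frac{11}{10}$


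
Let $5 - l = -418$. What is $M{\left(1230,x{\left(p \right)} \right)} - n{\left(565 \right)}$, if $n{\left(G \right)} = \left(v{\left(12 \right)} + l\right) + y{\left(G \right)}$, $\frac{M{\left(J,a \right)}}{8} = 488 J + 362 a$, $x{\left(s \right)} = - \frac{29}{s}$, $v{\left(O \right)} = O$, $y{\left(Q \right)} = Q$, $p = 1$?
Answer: $4716936$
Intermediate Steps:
$l = 423$ ($l = 5 - -418 = 5 + 418 = 423$)
$M{\left(J,a \right)} = 2896 a + 3904 J$ ($M{\left(J,a \right)} = 8 \left(488 J + 362 a\right) = 8 \left(362 a + 488 J\right) = 2896 a + 3904 J$)
$n{\left(G \right)} = 435 + G$ ($n{\left(G \right)} = \left(12 + 423\right) + G = 435 + G$)
$M{\left(1230,x{\left(p \right)} \right)} - n{\left(565 \right)} = \left(2896 \left(- \frac{29}{1}\right) + 3904 \cdot 1230\right) - \left(435 + 565\right) = \left(2896 \left(\left(-29\right) 1\right) + 4801920\right) - 1000 = \left(2896 \left(-29\right) + 4801920\right) - 1000 = \left(-83984 + 4801920\right) - 1000 = 4717936 - 1000 = 4716936$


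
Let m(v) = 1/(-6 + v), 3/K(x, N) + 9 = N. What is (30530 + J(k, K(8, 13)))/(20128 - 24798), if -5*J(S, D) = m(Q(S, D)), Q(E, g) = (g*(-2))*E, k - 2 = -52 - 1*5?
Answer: -11677724/1786275 ≈ -6.5375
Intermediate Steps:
k = -55 (k = 2 + (-52 - 1*5) = 2 + (-52 - 5) = 2 - 57 = -55)
Q(E, g) = -2*E*g (Q(E, g) = (-2*g)*E = -2*E*g)
K(x, N) = 3/(-9 + N)
J(S, D) = -1/(5*(-6 - 2*D*S)) (J(S, D) = -1/(5*(-6 - 2*S*D)) = -1/(5*(-6 - 2*D*S)))
(30530 + J(k, K(8, 13)))/(20128 - 24798) = (30530 + 1/(10*(3 + (3/(-9 + 13))*(-55))))/(20128 - 24798) = (30530 + 1/(10*(3 + (3/4)*(-55))))/(-4670) = (30530 + 1/(10*(3 + (3*(¼))*(-55))))*(-1/4670) = (30530 + 1/(10*(3 + (¾)*(-55))))*(-1/4670) = (30530 + 1/(10*(3 - 165/4)))*(-1/4670) = (30530 + 1/(10*(-153/4)))*(-1/4670) = (30530 + (⅒)*(-4/153))*(-1/4670) = (30530 - 2/765)*(-1/4670) = (23355448/765)*(-1/4670) = -11677724/1786275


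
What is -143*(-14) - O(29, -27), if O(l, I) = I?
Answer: 2029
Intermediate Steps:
-143*(-14) - O(29, -27) = -143*(-14) - 1*(-27) = 2002 + 27 = 2029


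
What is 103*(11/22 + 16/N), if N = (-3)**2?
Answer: 4223/18 ≈ 234.61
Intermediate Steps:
N = 9
103*(11/22 + 16/N) = 103*(11/22 + 16/9) = 103*(11*(1/22) + 16*(1/9)) = 103*(1/2 + 16/9) = 103*(41/18) = 4223/18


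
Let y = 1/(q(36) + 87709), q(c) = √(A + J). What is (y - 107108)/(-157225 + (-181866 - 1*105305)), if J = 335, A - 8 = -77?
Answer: 274655916702037/1139559984050780 + √266/3418679952152340 ≈ 0.24102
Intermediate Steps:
A = -69 (A = 8 - 77 = -69)
q(c) = √266 (q(c) = √(-69 + 335) = √266)
y = 1/(87709 + √266) (y = 1/(√266 + 87709) = 1/(87709 + √266) ≈ 1.1399e-5)
(y - 107108)/(-157225 + (-181866 - 1*105305)) = ((87709/7692868415 - √266/7692868415) - 107108)/(-157225 + (-181866 - 1*105305)) = (-823967750106111/7692868415 - √266/7692868415)/(-157225 + (-181866 - 105305)) = (-823967750106111/7692868415 - √266/7692868415)/(-157225 - 287171) = (-823967750106111/7692868415 - √266/7692868415)/(-444396) = (-823967750106111/7692868415 - √266/7692868415)*(-1/444396) = 274655916702037/1139559984050780 + √266/3418679952152340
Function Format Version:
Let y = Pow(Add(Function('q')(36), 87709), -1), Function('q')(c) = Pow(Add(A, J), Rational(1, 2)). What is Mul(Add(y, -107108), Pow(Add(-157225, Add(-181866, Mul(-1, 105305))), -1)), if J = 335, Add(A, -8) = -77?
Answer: Add(Rational(274655916702037, 1139559984050780), Mul(Rational(1, 3418679952152340), Pow(266, Rational(1, 2)))) ≈ 0.24102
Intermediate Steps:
A = -69 (A = Add(8, -77) = -69)
Function('q')(c) = Pow(266, Rational(1, 2)) (Function('q')(c) = Pow(Add(-69, 335), Rational(1, 2)) = Pow(266, Rational(1, 2)))
y = Pow(Add(87709, Pow(266, Rational(1, 2))), -1) (y = Pow(Add(Pow(266, Rational(1, 2)), 87709), -1) = Pow(Add(87709, Pow(266, Rational(1, 2))), -1) ≈ 1.1399e-5)
Mul(Add(y, -107108), Pow(Add(-157225, Add(-181866, Mul(-1, 105305))), -1)) = Mul(Add(Add(Rational(87709, 7692868415), Mul(Rational(-1, 7692868415), Pow(266, Rational(1, 2)))), -107108), Pow(Add(-157225, Add(-181866, Mul(-1, 105305))), -1)) = Mul(Add(Rational(-823967750106111, 7692868415), Mul(Rational(-1, 7692868415), Pow(266, Rational(1, 2)))), Pow(Add(-157225, Add(-181866, -105305)), -1)) = Mul(Add(Rational(-823967750106111, 7692868415), Mul(Rational(-1, 7692868415), Pow(266, Rational(1, 2)))), Pow(Add(-157225, -287171), -1)) = Mul(Add(Rational(-823967750106111, 7692868415), Mul(Rational(-1, 7692868415), Pow(266, Rational(1, 2)))), Pow(-444396, -1)) = Mul(Add(Rational(-823967750106111, 7692868415), Mul(Rational(-1, 7692868415), Pow(266, Rational(1, 2)))), Rational(-1, 444396)) = Add(Rational(274655916702037, 1139559984050780), Mul(Rational(1, 3418679952152340), Pow(266, Rational(1, 2))))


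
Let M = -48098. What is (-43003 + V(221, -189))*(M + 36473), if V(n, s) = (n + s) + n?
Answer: 496968750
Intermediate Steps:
V(n, s) = s + 2*n
(-43003 + V(221, -189))*(M + 36473) = (-43003 + (-189 + 2*221))*(-48098 + 36473) = (-43003 + (-189 + 442))*(-11625) = (-43003 + 253)*(-11625) = -42750*(-11625) = 496968750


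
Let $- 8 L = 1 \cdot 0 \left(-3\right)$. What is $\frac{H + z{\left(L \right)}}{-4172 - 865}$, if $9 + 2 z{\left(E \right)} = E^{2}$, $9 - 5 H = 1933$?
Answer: $\frac{3893}{50370} \approx 0.077288$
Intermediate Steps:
$L = 0$ ($L = - \frac{1 \cdot 0 \left(-3\right)}{8} = - \frac{0 \left(-3\right)}{8} = \left(- \frac{1}{8}\right) 0 = 0$)
$H = - \frac{1924}{5}$ ($H = \frac{9}{5} - \frac{1933}{5} = - \frac{1924}{5} \approx -384.8$)
$z{\left(E \right)} = - \frac{9}{2} + \frac{E^{2}}{2}$
$\frac{H + z{\left(L \right)}}{-4172 - 865} = \frac{- \frac{1924}{5} - \left(\frac{9}{2} - \frac{0^{2}}{2}\right)}{-4172 - 865} = \frac{- \frac{1924}{5} + \left(- \frac{9}{2} + \frac{1}{2} \cdot 0\right)}{-5037} = \left(- \frac{1924}{5} + \left(- \frac{9}{2} + 0\right)\right) \left(- \frac{1}{5037}\right) = \left(- \frac{1924}{5} - \frac{9}{2}\right) \left(- \frac{1}{5037}\right) = \left(- \frac{3893}{10}\right) \left(- \frac{1}{5037}\right) = \frac{3893}{50370}$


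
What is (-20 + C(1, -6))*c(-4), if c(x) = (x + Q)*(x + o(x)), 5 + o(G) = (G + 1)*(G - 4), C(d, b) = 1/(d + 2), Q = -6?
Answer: 2950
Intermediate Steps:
C(d, b) = 1/(2 + d)
o(G) = -5 + (1 + G)*(-4 + G) (o(G) = -5 + (G + 1)*(G - 4) = -5 + (1 + G)*(-4 + G))
c(x) = (-6 + x)*(-9 + x² - 2*x) (c(x) = (x - 6)*(x + (-9 + x² - 3*x)) = (-6 + x)*(-9 + x² - 2*x))
(-20 + C(1, -6))*c(-4) = (-20 + 1/(2 + 1))*(54 + (-4)³ - 8*(-4)² + 3*(-4)) = (-20 + 1/3)*(54 - 64 - 8*16 - 12) = (-20 + ⅓)*(54 - 64 - 128 - 12) = -59/3*(-150) = 2950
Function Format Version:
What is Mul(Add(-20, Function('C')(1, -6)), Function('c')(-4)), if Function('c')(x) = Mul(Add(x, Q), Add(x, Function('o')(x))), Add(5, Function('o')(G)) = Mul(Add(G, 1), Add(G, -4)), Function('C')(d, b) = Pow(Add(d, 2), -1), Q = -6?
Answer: 2950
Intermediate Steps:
Function('C')(d, b) = Pow(Add(2, d), -1)
Function('o')(G) = Add(-5, Mul(Add(1, G), Add(-4, G))) (Function('o')(G) = Add(-5, Mul(Add(G, 1), Add(G, -4))) = Add(-5, Mul(Add(1, G), Add(-4, G))))
Function('c')(x) = Mul(Add(-6, x), Add(-9, Pow(x, 2), Mul(-2, x))) (Function('c')(x) = Mul(Add(x, -6), Add(x, Add(-9, Pow(x, 2), Mul(-3, x)))) = Mul(Add(-6, x), Add(-9, Pow(x, 2), Mul(-2, x))))
Mul(Add(-20, Function('C')(1, -6)), Function('c')(-4)) = Mul(Add(-20, Pow(Add(2, 1), -1)), Add(54, Pow(-4, 3), Mul(-8, Pow(-4, 2)), Mul(3, -4))) = Mul(Add(-20, Pow(3, -1)), Add(54, -64, Mul(-8, 16), -12)) = Mul(Add(-20, Rational(1, 3)), Add(54, -64, -128, -12)) = Mul(Rational(-59, 3), -150) = 2950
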